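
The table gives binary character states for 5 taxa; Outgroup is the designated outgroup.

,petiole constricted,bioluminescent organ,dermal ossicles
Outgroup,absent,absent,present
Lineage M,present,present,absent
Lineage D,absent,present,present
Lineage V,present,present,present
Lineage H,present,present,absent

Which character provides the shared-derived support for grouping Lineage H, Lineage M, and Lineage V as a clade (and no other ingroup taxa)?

petiole constricted

Character polarity is set by the outgroup: the derived state is whichever differs from the outgroup's state, so for dermal ossicles the derived state is 'absent', and for the remaining characters it is 'present'.
petiole constricted: derived state 'present' in Lineage H, Lineage M, and Lineage V only — synapomorphy for {Lineage H, Lineage M, Lineage V}.
bioluminescent organ (derived state 'present') is shared by all ingroup taxa — unites the whole ingroup.
Only Lineage H and Lineage M show the derived state 'absent' for dermal ossicles, supporting them as a clade.
Most parsimonious ingroup topology: (((Lineage M,Lineage H),Lineage V),Lineage D).
The clade {Lineage H, Lineage M, Lineage V} is supported by petiole constricted: its derived state 'present' occurs in exactly those taxa and in no other taxon (including the outgroup).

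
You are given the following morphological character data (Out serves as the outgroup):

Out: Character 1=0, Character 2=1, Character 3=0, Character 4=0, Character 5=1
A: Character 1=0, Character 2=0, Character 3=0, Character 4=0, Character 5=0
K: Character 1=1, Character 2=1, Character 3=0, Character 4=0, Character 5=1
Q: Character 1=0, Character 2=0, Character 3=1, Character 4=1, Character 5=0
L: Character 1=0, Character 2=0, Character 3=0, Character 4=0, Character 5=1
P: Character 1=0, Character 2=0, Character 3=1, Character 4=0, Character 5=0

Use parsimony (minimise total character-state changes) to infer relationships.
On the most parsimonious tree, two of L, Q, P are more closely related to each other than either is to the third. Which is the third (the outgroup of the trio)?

Character polarity is set by the outgroup: the derived state is whichever differs from the outgroup's state, so for Character 2, Character 5 the derived state is '0', and for the remaining characters it is '1'.
Character 1 (derived state '1') is unique to K (autapomorphy; uninformative for grouping).
Character 2 (derived state '0') is shared by A, L, P, and Q — a synapomorphy uniting that clade.
Character 3: derived state '1' in P and Q only — synapomorphy for {P, Q}.
Character 4: derived state '1' in Q only — an autapomorphy, so it tells us nothing about relationships among taxa.
Only A, P, and Q show the derived state '0' for Character 5, supporting them as a clade.
Most parsimonious ingroup topology: (((A,(Q,P)),L),K).
P and Q share a more recent common ancestor with each other than either does with L, so L is the least closely related of the three.

L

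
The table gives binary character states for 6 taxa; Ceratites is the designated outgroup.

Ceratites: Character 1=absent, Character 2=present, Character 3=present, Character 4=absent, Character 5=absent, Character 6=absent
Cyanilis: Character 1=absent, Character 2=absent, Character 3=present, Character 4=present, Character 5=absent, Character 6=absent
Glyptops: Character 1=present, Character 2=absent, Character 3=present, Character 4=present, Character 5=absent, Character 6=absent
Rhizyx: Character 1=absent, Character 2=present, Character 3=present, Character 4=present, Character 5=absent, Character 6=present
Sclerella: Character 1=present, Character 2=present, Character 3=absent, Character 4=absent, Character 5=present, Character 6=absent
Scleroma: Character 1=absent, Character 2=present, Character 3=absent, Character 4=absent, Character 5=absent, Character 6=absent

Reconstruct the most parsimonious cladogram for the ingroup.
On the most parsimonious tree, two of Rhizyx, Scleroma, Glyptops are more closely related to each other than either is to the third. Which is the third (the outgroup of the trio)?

Scleroma

Character polarity is set by the outgroup: the derived state is whichever differs from the outgroup's state, so for Character 2, Character 3 the derived state is 'absent', and for the remaining characters it is 'present'.
Character 1 groups Glyptops and Sclerella, which is incompatible with the clades supported by the remaining characters; treating it as convergent (homoplasy) costs fewer steps than any alternative tree.
Character 2: derived state 'absent' in Cyanilis and Glyptops only — synapomorphy for {Cyanilis, Glyptops}.
Only Sclerella and Scleroma show the derived state 'absent' for Character 3, supporting them as a clade.
Character 4: derived state 'present' in Cyanilis, Glyptops, and Rhizyx only — synapomorphy for {Cyanilis, Glyptops, Rhizyx}.
Character 5 (derived state 'present') is unique to Sclerella (autapomorphy; uninformative for grouping).
Character 6: derived state 'present' in Rhizyx only — an autapomorphy, so it tells us nothing about relationships among taxa.
Most parsimonious ingroup topology: (((Cyanilis,Glyptops),Rhizyx),(Sclerella,Scleroma)).
Glyptops and Rhizyx share a more recent common ancestor with each other than either does with Scleroma, so Scleroma is the least closely related of the three.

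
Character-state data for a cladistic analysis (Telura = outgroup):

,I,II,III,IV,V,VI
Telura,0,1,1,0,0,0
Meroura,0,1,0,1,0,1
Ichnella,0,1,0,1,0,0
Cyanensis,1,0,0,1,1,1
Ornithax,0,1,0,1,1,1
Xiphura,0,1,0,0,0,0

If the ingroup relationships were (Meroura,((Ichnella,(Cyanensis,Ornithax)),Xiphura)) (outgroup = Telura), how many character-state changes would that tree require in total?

Map each character onto (Meroura,((Ichnella,(Cyanensis,Ornithax)),Xiphura)) (rooted by Telura) and count the minimum state changes it requires (Fitch parsimony):
I: 1; II: 1; III: 1; IV: 2; V: 1; VI: 2.
Total tree length = 8.

8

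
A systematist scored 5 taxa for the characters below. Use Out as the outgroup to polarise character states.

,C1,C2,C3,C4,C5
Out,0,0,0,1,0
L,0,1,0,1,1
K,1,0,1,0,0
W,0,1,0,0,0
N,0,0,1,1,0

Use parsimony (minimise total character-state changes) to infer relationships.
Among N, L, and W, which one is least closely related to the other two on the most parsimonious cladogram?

Character polarity is set by the outgroup: the derived state is whichever differs from the outgroup's state, so for C4 the derived state is '0', and for the remaining characters it is '1'.
C1: derived state '1' in K only — an autapomorphy, so it tells us nothing about relationships among taxa.
C2: derived state '1' in L and W only — synapomorphy for {L, W}.
C3 (derived state '1') is shared by K and N — a synapomorphy uniting that clade.
C4 groups K and W, which is incompatible with the clades supported by the remaining characters; treating it as convergent (homoplasy) costs fewer steps than any alternative tree.
C5: derived state '1' in L only — an autapomorphy, so it tells us nothing about relationships among taxa.
Most parsimonious ingroup topology: ((L,W),(K,N)).
W and L share a more recent common ancestor with each other than either does with N, so N is the least closely related of the three.

N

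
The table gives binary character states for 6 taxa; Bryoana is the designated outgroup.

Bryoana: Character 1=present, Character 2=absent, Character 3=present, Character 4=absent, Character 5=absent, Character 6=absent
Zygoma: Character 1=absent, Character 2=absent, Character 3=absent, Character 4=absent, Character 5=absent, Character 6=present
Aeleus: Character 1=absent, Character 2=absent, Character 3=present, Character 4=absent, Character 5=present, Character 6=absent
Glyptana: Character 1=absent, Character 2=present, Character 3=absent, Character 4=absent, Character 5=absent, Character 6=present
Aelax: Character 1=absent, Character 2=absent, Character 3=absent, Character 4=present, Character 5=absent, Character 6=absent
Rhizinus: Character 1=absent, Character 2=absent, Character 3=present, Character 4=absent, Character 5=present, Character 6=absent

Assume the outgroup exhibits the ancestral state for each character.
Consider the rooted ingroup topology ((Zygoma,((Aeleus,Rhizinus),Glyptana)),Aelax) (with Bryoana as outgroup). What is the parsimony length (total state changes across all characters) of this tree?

Map each character onto ((Zygoma,((Aeleus,Rhizinus),Glyptana)),Aelax) (rooted by Bryoana) and count the minimum state changes it requires (Fitch parsimony):
Character 1: 1; Character 2: 1; Character 3: 2; Character 4: 1; Character 5: 1; Character 6: 2.
Total tree length = 8.

8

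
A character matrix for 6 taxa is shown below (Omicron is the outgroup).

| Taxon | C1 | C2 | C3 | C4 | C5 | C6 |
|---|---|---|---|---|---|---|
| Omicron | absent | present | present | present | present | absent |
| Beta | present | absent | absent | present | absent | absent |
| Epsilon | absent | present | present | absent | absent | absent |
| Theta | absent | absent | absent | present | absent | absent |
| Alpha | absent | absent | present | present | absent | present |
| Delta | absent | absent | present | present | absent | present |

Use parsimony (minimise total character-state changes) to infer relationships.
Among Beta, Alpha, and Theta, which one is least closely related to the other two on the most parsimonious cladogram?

Alpha

Character polarity is set by the outgroup: the derived state is whichever differs from the outgroup's state, so for C2, C3, C4, C5 the derived state is 'absent', and for the remaining characters it is 'present'.
C1 (derived state 'present') is unique to Beta (autapomorphy; uninformative for grouping).
Only Alpha, Beta, Delta, and Theta show the derived state 'absent' for C2, supporting them as a clade.
C3: derived state 'absent' in Beta and Theta only — synapomorphy for {Beta, Theta}.
C4: derived state 'absent' in Epsilon only — an autapomorphy, so it tells us nothing about relationships among taxa.
C5 (derived state 'absent') is shared by all ingroup taxa — unites the whole ingroup.
C6 (derived state 'present') is shared by Alpha and Delta — a synapomorphy uniting that clade.
Most parsimonious ingroup topology: (((Beta,Theta),(Alpha,Delta)),Epsilon).
Beta and Theta share a more recent common ancestor with each other than either does with Alpha, so Alpha is the least closely related of the three.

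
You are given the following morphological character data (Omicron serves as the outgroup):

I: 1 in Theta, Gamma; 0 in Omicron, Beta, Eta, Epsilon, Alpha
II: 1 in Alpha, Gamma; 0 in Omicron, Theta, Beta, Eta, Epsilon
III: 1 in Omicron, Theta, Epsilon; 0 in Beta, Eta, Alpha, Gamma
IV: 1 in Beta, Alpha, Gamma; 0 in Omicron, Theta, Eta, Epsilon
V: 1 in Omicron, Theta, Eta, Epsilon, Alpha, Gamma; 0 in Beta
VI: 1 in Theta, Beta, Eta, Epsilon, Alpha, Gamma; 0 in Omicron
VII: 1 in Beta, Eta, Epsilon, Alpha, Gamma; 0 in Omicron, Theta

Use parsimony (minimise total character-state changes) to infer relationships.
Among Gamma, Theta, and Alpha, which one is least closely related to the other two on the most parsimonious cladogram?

Character polarity is set by the outgroup: the derived state is whichever differs from the outgroup's state, so for III, V the derived state is '0', and for the remaining characters it is '1'.
I (state '1') occurs in Gamma and Theta but conflicts with the nesting implied by the other characters — most parsimoniously interpreted as homoplasy.
II (derived state '1') is shared by Alpha and Gamma — a synapomorphy uniting that clade.
III (derived state '0') is shared by Alpha, Beta, Eta, and Gamma — a synapomorphy uniting that clade.
IV (derived state '1') is shared by Alpha, Beta, and Gamma — a synapomorphy uniting that clade.
V: derived state '0' in Beta only — an autapomorphy, so it tells us nothing about relationships among taxa.
VI (derived state '1') is shared by all ingroup taxa — unites the whole ingroup.
VII (derived state '1') is shared by Alpha, Beta, Epsilon, Eta, and Gamma — a synapomorphy uniting that clade.
Most parsimonious ingroup topology: (Theta,(((Beta,(Alpha,Gamma)),Eta),Epsilon)).
Alpha and Gamma share a more recent common ancestor with each other than either does with Theta, so Theta is the least closely related of the three.

Theta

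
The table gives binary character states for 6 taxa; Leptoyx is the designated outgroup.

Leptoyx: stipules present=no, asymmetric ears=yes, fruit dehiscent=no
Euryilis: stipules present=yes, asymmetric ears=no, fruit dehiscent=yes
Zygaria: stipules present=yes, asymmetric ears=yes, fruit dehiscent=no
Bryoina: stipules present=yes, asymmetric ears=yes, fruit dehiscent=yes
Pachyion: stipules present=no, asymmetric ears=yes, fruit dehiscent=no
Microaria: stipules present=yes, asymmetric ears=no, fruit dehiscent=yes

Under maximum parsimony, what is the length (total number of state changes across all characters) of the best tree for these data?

Character polarity is set by the outgroup: the derived state is whichever differs from the outgroup's state, so for asymmetric ears the derived state is 'no', and for the remaining characters it is 'yes'.
Only Bryoina, Euryilis, Microaria, and Zygaria show the derived state 'yes' for stipules present, supporting them as a clade.
asymmetric ears: derived state 'no' in Euryilis and Microaria only — synapomorphy for {Euryilis, Microaria}.
fruit dehiscent: derived state 'yes' in Bryoina, Euryilis, and Microaria only — synapomorphy for {Bryoina, Euryilis, Microaria}.
Most parsimonious ingroup topology: ((((Euryilis,Microaria),Bryoina),Zygaria),Pachyion).
Changes per character on this tree: stipules present: 1; asymmetric ears: 1; fruit dehiscent: 1.
Total = 3.

3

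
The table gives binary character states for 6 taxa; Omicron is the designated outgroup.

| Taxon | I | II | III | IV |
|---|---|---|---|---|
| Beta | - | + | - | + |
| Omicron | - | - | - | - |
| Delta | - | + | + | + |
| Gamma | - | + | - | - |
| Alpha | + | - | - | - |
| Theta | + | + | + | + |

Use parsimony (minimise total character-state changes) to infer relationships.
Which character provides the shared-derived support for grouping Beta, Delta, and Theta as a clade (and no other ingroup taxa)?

IV

The outgroup has state '-' for every character, so '+' is the derived state throughout.
I (state '+') occurs in Alpha and Theta but conflicts with the nesting implied by the other characters — most parsimoniously interpreted as homoplasy.
II: derived state '+' in Beta, Delta, Gamma, and Theta only — synapomorphy for {Beta, Delta, Gamma, Theta}.
III: derived state '+' in Delta and Theta only — synapomorphy for {Delta, Theta}.
Only Beta, Delta, and Theta show the derived state '+' for IV, supporting them as a clade.
Most parsimonious ingroup topology: ((Gamma,((Theta,Delta),Beta)),Alpha).
The clade {Beta, Delta, Theta} is supported by IV: its derived state '+' occurs in exactly those taxa and in no other taxon (including the outgroup).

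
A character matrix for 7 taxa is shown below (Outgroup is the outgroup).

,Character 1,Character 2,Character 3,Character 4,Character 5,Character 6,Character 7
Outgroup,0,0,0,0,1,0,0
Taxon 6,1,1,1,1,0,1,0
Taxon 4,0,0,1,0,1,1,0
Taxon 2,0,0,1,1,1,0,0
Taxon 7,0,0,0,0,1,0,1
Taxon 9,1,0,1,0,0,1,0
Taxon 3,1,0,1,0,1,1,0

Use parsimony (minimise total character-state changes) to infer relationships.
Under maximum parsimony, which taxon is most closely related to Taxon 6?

Taxon 9

Character polarity is set by the outgroup: the derived state is whichever differs from the outgroup's state, so for Character 5 the derived state is '0', and for the remaining characters it is '1'.
Character 1: derived state '1' in Taxon 3, Taxon 6, and Taxon 9 only — synapomorphy for {Taxon 3, Taxon 6, Taxon 9}.
Character 2: derived state '1' in Taxon 6 only — an autapomorphy, so it tells us nothing about relationships among taxa.
Character 3 (derived state '1') is shared by Taxon 2, Taxon 3, Taxon 4, Taxon 6, and Taxon 9 — a synapomorphy uniting that clade.
Character 4 (state '1') occurs in Taxon 2 and Taxon 6 but conflicts with the nesting implied by the other characters — most parsimoniously interpreted as homoplasy.
Character 5: derived state '0' in Taxon 6 and Taxon 9 only — synapomorphy for {Taxon 6, Taxon 9}.
Character 6: derived state '1' in Taxon 3, Taxon 4, Taxon 6, and Taxon 9 only — synapomorphy for {Taxon 3, Taxon 4, Taxon 6, Taxon 9}.
Character 7 (derived state '1') is unique to Taxon 7 (autapomorphy; uninformative for grouping).
Most parsimonious ingroup topology: (((((Taxon 6,Taxon 9),Taxon 3),Taxon 4),Taxon 2),Taxon 7).
Taxon 6 and Taxon 9 form a cherry on this tree, so they are sister taxa.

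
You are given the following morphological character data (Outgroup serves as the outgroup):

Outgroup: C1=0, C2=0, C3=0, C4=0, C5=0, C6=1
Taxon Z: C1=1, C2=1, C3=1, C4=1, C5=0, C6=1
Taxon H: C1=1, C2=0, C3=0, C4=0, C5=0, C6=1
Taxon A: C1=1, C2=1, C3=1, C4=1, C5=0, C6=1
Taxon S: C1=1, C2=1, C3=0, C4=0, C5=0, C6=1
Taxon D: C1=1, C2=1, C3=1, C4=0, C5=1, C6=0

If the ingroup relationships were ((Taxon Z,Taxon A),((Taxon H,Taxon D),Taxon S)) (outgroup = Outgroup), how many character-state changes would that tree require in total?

8

Map each character onto ((Taxon Z,Taxon A),((Taxon H,Taxon D),Taxon S)) (rooted by Outgroup) and count the minimum state changes it requires (Fitch parsimony):
C1: 1; C2: 2; C3: 2; C4: 1; C5: 1; C6: 1.
Total tree length = 8.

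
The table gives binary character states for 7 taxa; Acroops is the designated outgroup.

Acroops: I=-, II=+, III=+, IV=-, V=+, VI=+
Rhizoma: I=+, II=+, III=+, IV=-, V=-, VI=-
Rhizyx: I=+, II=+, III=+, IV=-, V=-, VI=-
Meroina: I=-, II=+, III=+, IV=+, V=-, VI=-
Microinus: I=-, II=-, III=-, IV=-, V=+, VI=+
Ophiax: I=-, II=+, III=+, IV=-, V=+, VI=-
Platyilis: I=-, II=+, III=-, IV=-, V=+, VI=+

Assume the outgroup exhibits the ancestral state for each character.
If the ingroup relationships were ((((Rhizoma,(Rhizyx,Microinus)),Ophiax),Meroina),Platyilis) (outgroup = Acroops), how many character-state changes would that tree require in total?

11

Map each character onto ((((Rhizoma,(Rhizyx,Microinus)),Ophiax),Meroina),Platyilis) (rooted by Acroops) and count the minimum state changes it requires (Fitch parsimony):
I: 2; II: 1; III: 2; IV: 1; V: 3; VI: 2.
Total tree length = 11.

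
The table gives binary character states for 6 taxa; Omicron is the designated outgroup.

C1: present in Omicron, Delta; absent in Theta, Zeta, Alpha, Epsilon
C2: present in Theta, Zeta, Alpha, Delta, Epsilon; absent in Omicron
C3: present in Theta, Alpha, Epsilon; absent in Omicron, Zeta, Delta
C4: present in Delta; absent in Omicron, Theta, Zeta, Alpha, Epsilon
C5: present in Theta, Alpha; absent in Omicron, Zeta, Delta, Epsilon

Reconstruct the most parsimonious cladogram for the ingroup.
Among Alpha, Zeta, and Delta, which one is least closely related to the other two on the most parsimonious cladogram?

Character polarity is set by the outgroup: the derived state is whichever differs from the outgroup's state, so for C1 the derived state is 'absent', and for the remaining characters it is 'present'.
C1 (derived state 'absent') is shared by Alpha, Epsilon, Theta, and Zeta — a synapomorphy uniting that clade.
C2 (derived state 'present') is shared by all ingroup taxa — unites the whole ingroup.
C3 (derived state 'present') is shared by Alpha, Epsilon, and Theta — a synapomorphy uniting that clade.
C4 (derived state 'present') is unique to Delta (autapomorphy; uninformative for grouping).
C5: derived state 'present' in Alpha and Theta only — synapomorphy for {Alpha, Theta}.
Most parsimonious ingroup topology: ((((Theta,Alpha),Epsilon),Zeta),Delta).
Alpha and Zeta share a more recent common ancestor with each other than either does with Delta, so Delta is the least closely related of the three.

Delta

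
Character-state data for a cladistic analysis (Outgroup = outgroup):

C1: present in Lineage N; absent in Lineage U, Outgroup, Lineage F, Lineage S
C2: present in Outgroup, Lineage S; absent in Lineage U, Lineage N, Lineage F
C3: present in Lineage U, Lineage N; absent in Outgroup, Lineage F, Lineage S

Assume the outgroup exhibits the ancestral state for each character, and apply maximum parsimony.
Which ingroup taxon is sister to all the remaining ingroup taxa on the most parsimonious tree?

Lineage S

Character polarity is set by the outgroup: the derived state is whichever differs from the outgroup's state, so for C2 the derived state is 'absent', and for the remaining characters it is 'present'.
C1 (derived state 'present') is unique to Lineage N (autapomorphy; uninformative for grouping).
Only Lineage F, Lineage N, and Lineage U show the derived state 'absent' for C2, supporting them as a clade.
C3: derived state 'present' in Lineage N and Lineage U only — synapomorphy for {Lineage N, Lineage U}.
Most parsimonious ingroup topology: (Lineage S,((Lineage N,Lineage U),Lineage F)).
Lineage S is sister to the clade containing all other ingroup taxa, so it is the earliest-diverging (most basal) ingroup lineage.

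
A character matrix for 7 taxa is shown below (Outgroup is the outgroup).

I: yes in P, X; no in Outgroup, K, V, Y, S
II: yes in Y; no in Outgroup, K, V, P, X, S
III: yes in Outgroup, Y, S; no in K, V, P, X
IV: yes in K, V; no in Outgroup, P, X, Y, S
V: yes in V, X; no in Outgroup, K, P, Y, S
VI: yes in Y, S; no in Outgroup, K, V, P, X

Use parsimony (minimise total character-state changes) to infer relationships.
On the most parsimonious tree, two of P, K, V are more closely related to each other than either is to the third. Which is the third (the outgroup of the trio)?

Character polarity is set by the outgroup: the derived state is whichever differs from the outgroup's state, so for III the derived state is 'no', and for the remaining characters it is 'yes'.
Only P and X show the derived state 'yes' for I, supporting them as a clade.
II: derived state 'yes' in Y only — an autapomorphy, so it tells us nothing about relationships among taxa.
III: derived state 'no' in K, P, V, and X only — synapomorphy for {K, P, V, X}.
Only K and V show the derived state 'yes' for IV, supporting them as a clade.
V (state 'yes') occurs in V and X but conflicts with the nesting implied by the other characters — most parsimoniously interpreted as homoplasy.
Only S and Y show the derived state 'yes' for VI, supporting them as a clade.
Most parsimonious ingroup topology: (((K,V),(P,X)),(Y,S)).
V and K share a more recent common ancestor with each other than either does with P, so P is the least closely related of the three.

P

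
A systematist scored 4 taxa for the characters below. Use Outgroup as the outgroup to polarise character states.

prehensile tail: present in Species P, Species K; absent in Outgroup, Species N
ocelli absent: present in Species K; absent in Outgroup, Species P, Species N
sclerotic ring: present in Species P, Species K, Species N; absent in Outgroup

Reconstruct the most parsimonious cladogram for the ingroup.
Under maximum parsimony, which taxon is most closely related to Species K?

Species P

The outgroup has state 'absent' for every character, so 'present' is the derived state throughout.
prehensile tail (derived state 'present') is shared by Species K and Species P — a synapomorphy uniting that clade.
ocelli absent: derived state 'present' in Species K only — an autapomorphy, so it tells us nothing about relationships among taxa.
All ingroup taxa share the derived state 'present' for sclerotic ring; it defines the ingroup but does not resolve relationships within it.
Most parsimonious ingroup topology: ((Species P,Species K),Species N).
Species K and Species P form a cherry on this tree, so they are sister taxa.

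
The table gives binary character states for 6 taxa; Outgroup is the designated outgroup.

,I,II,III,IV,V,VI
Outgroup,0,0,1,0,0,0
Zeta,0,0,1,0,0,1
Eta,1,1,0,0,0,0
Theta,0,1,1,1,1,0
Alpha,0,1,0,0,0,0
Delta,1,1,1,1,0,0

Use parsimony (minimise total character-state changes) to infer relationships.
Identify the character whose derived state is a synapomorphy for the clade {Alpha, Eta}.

Character polarity is set by the outgroup: the derived state is whichever differs from the outgroup's state, so for III the derived state is '0', and for the remaining characters it is '1'.
I (state '1') occurs in Delta and Eta but conflicts with the nesting implied by the other characters — most parsimoniously interpreted as homoplasy.
II (derived state '1') is shared by Alpha, Delta, Eta, and Theta — a synapomorphy uniting that clade.
III (derived state '0') is shared by Alpha and Eta — a synapomorphy uniting that clade.
IV: derived state '1' in Delta and Theta only — synapomorphy for {Delta, Theta}.
V (derived state '1') is unique to Theta (autapomorphy; uninformative for grouping).
VI: derived state '1' in Zeta only — an autapomorphy, so it tells us nothing about relationships among taxa.
Most parsimonious ingroup topology: (Zeta,((Eta,Alpha),(Theta,Delta))).
The clade {Alpha, Eta} is supported by III: its derived state '0' occurs in exactly those taxa and in no other taxon (including the outgroup).

III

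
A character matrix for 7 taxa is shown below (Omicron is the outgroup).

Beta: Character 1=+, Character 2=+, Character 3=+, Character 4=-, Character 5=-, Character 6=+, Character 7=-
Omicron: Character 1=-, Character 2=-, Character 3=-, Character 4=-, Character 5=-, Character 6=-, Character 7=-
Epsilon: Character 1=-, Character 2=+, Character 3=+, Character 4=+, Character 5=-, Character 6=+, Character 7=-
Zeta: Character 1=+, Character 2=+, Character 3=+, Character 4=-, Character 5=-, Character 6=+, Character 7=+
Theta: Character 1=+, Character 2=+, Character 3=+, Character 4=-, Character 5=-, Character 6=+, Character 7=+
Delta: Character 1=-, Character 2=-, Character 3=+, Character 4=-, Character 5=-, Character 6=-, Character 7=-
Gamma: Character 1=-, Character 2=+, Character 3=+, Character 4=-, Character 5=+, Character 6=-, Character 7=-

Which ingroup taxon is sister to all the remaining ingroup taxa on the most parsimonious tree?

The outgroup has state '-' for every character, so '+' is the derived state throughout.
Character 1 (derived state '+') is shared by Beta, Theta, and Zeta — a synapomorphy uniting that clade.
Character 2 (derived state '+') is shared by Beta, Epsilon, Gamma, Theta, and Zeta — a synapomorphy uniting that clade.
All ingroup taxa share the derived state '+' for Character 3; it defines the ingroup but does not resolve relationships within it.
Character 4 (derived state '+') is unique to Epsilon (autapomorphy; uninformative for grouping).
Character 5 (derived state '+') is unique to Gamma (autapomorphy; uninformative for grouping).
Character 6 (derived state '+') is shared by Beta, Epsilon, Theta, and Zeta — a synapomorphy uniting that clade.
Only Theta and Zeta show the derived state '+' for Character 7, supporting them as a clade.
Most parsimonious ingroup topology: ((Gamma,(Epsilon,((Theta,Zeta),Beta))),Delta).
Delta is sister to the clade containing all other ingroup taxa, so it is the earliest-diverging (most basal) ingroup lineage.

Delta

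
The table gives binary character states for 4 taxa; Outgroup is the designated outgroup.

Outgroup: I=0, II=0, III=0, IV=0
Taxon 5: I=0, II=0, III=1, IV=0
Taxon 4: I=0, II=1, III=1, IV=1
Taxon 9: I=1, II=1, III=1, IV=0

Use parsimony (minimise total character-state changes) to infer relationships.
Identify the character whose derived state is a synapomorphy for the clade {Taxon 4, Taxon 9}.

The outgroup has state '0' for every character, so '1' is the derived state throughout.
I (derived state '1') is unique to Taxon 9 (autapomorphy; uninformative for grouping).
II: derived state '1' in Taxon 4 and Taxon 9 only — synapomorphy for {Taxon 4, Taxon 9}.
III (derived state '1') is shared by all ingroup taxa — unites the whole ingroup.
IV: derived state '1' in Taxon 4 only — an autapomorphy, so it tells us nothing about relationships among taxa.
Most parsimonious ingroup topology: (Taxon 5,(Taxon 4,Taxon 9)).
The clade {Taxon 4, Taxon 9} is supported by II: its derived state '1' occurs in exactly those taxa and in no other taxon (including the outgroup).

II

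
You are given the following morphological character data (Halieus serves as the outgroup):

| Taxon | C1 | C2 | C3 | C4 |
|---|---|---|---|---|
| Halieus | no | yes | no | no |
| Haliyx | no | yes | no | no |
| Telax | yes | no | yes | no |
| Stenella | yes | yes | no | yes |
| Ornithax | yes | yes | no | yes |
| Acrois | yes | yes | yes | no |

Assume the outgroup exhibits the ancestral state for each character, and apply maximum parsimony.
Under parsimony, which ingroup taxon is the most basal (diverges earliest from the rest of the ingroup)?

Character polarity is set by the outgroup: the derived state is whichever differs from the outgroup's state, so for C2 the derived state is 'no', and for the remaining characters it is 'yes'.
C1 (derived state 'yes') is shared by Acrois, Ornithax, Stenella, and Telax — a synapomorphy uniting that clade.
C2: derived state 'no' in Telax only — an autapomorphy, so it tells us nothing about relationships among taxa.
C3 (derived state 'yes') is shared by Acrois and Telax — a synapomorphy uniting that clade.
C4: derived state 'yes' in Ornithax and Stenella only — synapomorphy for {Ornithax, Stenella}.
Most parsimonious ingroup topology: (Haliyx,((Telax,Acrois),(Stenella,Ornithax))).
Haliyx is sister to the clade containing all other ingroup taxa, so it is the earliest-diverging (most basal) ingroup lineage.

Haliyx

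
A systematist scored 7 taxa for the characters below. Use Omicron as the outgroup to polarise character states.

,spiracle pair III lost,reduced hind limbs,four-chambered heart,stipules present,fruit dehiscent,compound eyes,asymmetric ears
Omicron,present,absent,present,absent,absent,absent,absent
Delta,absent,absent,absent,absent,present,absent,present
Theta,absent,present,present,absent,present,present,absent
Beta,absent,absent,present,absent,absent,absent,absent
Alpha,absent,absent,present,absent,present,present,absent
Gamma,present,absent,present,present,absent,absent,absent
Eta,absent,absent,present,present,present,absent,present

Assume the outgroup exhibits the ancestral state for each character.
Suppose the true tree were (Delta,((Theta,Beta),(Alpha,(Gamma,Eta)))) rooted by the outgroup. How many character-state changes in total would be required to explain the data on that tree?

12

Map each character onto (Delta,((Theta,Beta),(Alpha,(Gamma,Eta)))) (rooted by Omicron) and count the minimum state changes it requires (Fitch parsimony):
spiracle pair III lost: 2; reduced hind limbs: 1; four-chambered heart: 1; stipules present: 1; fruit dehiscent: 3; compound eyes: 2; asymmetric ears: 2.
Total tree length = 12.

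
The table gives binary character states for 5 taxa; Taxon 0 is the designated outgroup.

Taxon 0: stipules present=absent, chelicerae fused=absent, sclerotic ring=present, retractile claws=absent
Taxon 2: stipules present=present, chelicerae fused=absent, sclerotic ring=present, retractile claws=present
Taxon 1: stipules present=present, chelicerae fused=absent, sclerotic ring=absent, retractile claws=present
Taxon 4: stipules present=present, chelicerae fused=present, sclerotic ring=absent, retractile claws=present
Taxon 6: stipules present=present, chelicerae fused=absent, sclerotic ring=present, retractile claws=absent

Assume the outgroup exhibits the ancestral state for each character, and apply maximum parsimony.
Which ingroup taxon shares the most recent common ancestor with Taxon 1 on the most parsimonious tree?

Taxon 4

Character polarity is set by the outgroup: the derived state is whichever differs from the outgroup's state, so for sclerotic ring the derived state is 'absent', and for the remaining characters it is 'present'.
All ingroup taxa share the derived state 'present' for stipules present; it defines the ingroup but does not resolve relationships within it.
chelicerae fused (derived state 'present') is unique to Taxon 4 (autapomorphy; uninformative for grouping).
sclerotic ring (derived state 'absent') is shared by Taxon 1 and Taxon 4 — a synapomorphy uniting that clade.
Only Taxon 1, Taxon 2, and Taxon 4 show the derived state 'present' for retractile claws, supporting them as a clade.
Most parsimonious ingroup topology: ((Taxon 2,(Taxon 1,Taxon 4)),Taxon 6).
Taxon 1 and Taxon 4 form a cherry on this tree, so they are sister taxa.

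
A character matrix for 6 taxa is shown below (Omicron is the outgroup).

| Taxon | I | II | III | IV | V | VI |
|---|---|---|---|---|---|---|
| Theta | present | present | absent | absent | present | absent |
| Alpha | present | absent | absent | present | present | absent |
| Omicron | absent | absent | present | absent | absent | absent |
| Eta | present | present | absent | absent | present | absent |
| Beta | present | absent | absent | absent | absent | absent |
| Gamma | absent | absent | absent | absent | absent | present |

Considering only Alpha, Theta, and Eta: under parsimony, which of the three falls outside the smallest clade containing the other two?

Character polarity is set by the outgroup: the derived state is whichever differs from the outgroup's state, so for III the derived state is 'absent', and for the remaining characters it is 'present'.
I (derived state 'present') is shared by Alpha, Beta, Eta, and Theta — a synapomorphy uniting that clade.
II (derived state 'present') is shared by Eta and Theta — a synapomorphy uniting that clade.
All ingroup taxa share the derived state 'absent' for III; it defines the ingroup but does not resolve relationships within it.
IV (derived state 'present') is unique to Alpha (autapomorphy; uninformative for grouping).
V: derived state 'present' in Alpha, Eta, and Theta only — synapomorphy for {Alpha, Eta, Theta}.
VI (derived state 'present') is unique to Gamma (autapomorphy; uninformative for grouping).
Most parsimonious ingroup topology: ((((Theta,Eta),Alpha),Beta),Gamma).
Eta and Theta share a more recent common ancestor with each other than either does with Alpha, so Alpha is the least closely related of the three.

Alpha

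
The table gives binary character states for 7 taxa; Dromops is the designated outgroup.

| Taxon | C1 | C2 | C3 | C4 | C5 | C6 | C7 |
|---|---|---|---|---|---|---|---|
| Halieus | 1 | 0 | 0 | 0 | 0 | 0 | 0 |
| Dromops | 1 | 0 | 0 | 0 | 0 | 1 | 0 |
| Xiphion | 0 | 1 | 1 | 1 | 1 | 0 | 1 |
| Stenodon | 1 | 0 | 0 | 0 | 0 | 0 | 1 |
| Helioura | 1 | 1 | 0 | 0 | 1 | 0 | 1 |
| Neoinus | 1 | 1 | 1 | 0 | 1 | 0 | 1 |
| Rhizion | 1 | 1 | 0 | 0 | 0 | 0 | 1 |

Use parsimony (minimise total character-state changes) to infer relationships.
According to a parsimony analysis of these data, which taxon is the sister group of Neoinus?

Character polarity is set by the outgroup: the derived state is whichever differs from the outgroup's state, so for C1, C6 the derived state is '0', and for the remaining characters it is '1'.
C1 (derived state '0') is unique to Xiphion (autapomorphy; uninformative for grouping).
Only Helioura, Neoinus, Rhizion, and Xiphion show the derived state '1' for C2, supporting them as a clade.
Only Neoinus and Xiphion show the derived state '1' for C3, supporting them as a clade.
C4: derived state '1' in Xiphion only — an autapomorphy, so it tells us nothing about relationships among taxa.
C5 (derived state '1') is shared by Helioura, Neoinus, and Xiphion — a synapomorphy uniting that clade.
All ingroup taxa share the derived state '0' for C6; it defines the ingroup but does not resolve relationships within it.
Only Helioura, Neoinus, Rhizion, Stenodon, and Xiphion show the derived state '1' for C7, supporting them as a clade.
Most parsimonious ingroup topology: (((((Neoinus,Xiphion),Helioura),Rhizion),Stenodon),Halieus).
Neoinus and Xiphion form a cherry on this tree, so they are sister taxa.

Xiphion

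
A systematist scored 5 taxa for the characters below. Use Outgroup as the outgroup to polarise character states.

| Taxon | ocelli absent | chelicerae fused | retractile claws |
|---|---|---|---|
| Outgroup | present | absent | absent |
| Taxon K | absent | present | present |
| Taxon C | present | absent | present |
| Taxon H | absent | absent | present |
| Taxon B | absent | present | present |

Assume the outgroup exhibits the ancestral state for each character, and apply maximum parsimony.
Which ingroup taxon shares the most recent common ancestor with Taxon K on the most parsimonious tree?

Character polarity is set by the outgroup: the derived state is whichever differs from the outgroup's state, so for ocelli absent the derived state is 'absent', and for the remaining characters it is 'present'.
ocelli absent: derived state 'absent' in Taxon B, Taxon H, and Taxon K only — synapomorphy for {Taxon B, Taxon H, Taxon K}.
Only Taxon B and Taxon K show the derived state 'present' for chelicerae fused, supporting them as a clade.
retractile claws (derived state 'present') is shared by all ingroup taxa — unites the whole ingroup.
Most parsimonious ingroup topology: (((Taxon K,Taxon B),Taxon H),Taxon C).
Taxon K and Taxon B form a cherry on this tree, so they are sister taxa.

Taxon B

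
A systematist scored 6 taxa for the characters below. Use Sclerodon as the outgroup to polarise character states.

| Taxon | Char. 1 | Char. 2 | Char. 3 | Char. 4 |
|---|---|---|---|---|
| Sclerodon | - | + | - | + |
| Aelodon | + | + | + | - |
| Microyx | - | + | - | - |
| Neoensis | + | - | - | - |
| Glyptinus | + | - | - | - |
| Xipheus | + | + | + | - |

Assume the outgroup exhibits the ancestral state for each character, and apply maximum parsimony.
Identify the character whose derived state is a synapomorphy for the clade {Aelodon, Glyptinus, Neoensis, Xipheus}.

Character polarity is set by the outgroup: the derived state is whichever differs from the outgroup's state, so for Char. 2, Char. 4 the derived state is '-', and for the remaining characters it is '+'.
Char. 1 (derived state '+') is shared by Aelodon, Glyptinus, Neoensis, and Xipheus — a synapomorphy uniting that clade.
Char. 2 (derived state '-') is shared by Glyptinus and Neoensis — a synapomorphy uniting that clade.
Char. 3: derived state '+' in Aelodon and Xipheus only — synapomorphy for {Aelodon, Xipheus}.
All ingroup taxa share the derived state '-' for Char. 4; it defines the ingroup but does not resolve relationships within it.
Most parsimonious ingroup topology: (((Aelodon,Xipheus),(Neoensis,Glyptinus)),Microyx).
The clade {Aelodon, Glyptinus, Neoensis, Xipheus} is supported by Char. 1: its derived state '+' occurs in exactly those taxa and in no other taxon (including the outgroup).

Char. 1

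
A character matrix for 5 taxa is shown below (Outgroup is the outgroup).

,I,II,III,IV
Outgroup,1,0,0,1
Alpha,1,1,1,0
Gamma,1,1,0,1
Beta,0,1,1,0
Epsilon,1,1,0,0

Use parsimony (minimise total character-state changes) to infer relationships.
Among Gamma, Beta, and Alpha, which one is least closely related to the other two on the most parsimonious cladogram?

Gamma

Character polarity is set by the outgroup: the derived state is whichever differs from the outgroup's state, so for I, IV the derived state is '0', and for the remaining characters it is '1'.
I: derived state '0' in Beta only — an autapomorphy, so it tells us nothing about relationships among taxa.
All ingroup taxa share the derived state '1' for II; it defines the ingroup but does not resolve relationships within it.
Only Alpha and Beta show the derived state '1' for III, supporting them as a clade.
IV (derived state '0') is shared by Alpha, Beta, and Epsilon — a synapomorphy uniting that clade.
Most parsimonious ingroup topology: (((Alpha,Beta),Epsilon),Gamma).
Alpha and Beta share a more recent common ancestor with each other than either does with Gamma, so Gamma is the least closely related of the three.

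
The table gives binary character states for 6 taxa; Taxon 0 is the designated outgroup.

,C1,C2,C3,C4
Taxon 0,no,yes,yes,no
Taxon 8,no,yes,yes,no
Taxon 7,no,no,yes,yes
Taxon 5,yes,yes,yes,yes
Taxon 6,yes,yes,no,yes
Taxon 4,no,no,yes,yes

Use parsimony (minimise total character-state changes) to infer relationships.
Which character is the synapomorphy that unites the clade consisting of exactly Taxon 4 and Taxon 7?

Character polarity is set by the outgroup: the derived state is whichever differs from the outgroup's state, so for C2, C3 the derived state is 'no', and for the remaining characters it is 'yes'.
C1 (derived state 'yes') is shared by Taxon 5 and Taxon 6 — a synapomorphy uniting that clade.
Only Taxon 4 and Taxon 7 show the derived state 'no' for C2, supporting them as a clade.
C3 (derived state 'no') is unique to Taxon 6 (autapomorphy; uninformative for grouping).
C4: derived state 'yes' in Taxon 4, Taxon 5, Taxon 6, and Taxon 7 only — synapomorphy for {Taxon 4, Taxon 5, Taxon 6, Taxon 7}.
Most parsimonious ingroup topology: (Taxon 8,((Taxon 7,Taxon 4),(Taxon 5,Taxon 6))).
The clade {Taxon 4, Taxon 7} is supported by C2: its derived state 'no' occurs in exactly those taxa and in no other taxon (including the outgroup).

C2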